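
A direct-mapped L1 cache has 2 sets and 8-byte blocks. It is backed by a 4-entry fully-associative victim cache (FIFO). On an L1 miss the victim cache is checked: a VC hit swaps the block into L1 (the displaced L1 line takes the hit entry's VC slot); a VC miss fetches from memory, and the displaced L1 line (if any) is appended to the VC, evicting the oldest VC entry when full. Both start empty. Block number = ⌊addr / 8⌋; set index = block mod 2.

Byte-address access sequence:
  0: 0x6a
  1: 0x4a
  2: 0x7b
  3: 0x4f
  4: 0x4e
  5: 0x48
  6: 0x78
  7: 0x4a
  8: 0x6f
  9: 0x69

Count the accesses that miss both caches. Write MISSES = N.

0: 0x6a (blk 13, set 1) → MISS  vc=[]
1: 0x4a (blk 9, set 1) → MISS  vc=[13]
2: 0x7b (blk 15, set 1) → MISS  vc=[13, 9]
3: 0x4f (blk 9, set 1) → VC-HIT  vc=[13, 15]
4: 0x4e (blk 9, set 1) → L1-HIT  vc=[13, 15]
5: 0x48 (blk 9, set 1) → L1-HIT  vc=[13, 15]
6: 0x78 (blk 15, set 1) → VC-HIT  vc=[13, 9]
7: 0x4a (blk 9, set 1) → VC-HIT  vc=[13, 15]
8: 0x6f (blk 13, set 1) → VC-HIT  vc=[9, 15]
9: 0x69 (blk 13, set 1) → L1-HIT  vc=[9, 15]

MISSES = 3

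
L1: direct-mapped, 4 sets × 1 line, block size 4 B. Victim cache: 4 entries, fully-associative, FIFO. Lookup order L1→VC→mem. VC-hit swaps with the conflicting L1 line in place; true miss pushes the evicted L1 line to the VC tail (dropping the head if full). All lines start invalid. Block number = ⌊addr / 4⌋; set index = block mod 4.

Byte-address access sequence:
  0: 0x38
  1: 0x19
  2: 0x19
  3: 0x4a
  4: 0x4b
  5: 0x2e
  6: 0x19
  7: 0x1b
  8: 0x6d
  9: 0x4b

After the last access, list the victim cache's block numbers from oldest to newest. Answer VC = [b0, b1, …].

VC = [14, 6, 11]

  [0] addr=0x38 blk=14 s=2: MISS | VC []
  [1] addr=0x19 blk=6 s=2: MISS | VC [14]
  [2] addr=0x19 blk=6 s=2: L1-HIT | VC [14]
  [3] addr=0x4a blk=18 s=2: MISS | VC [14, 6]
  [4] addr=0x4b blk=18 s=2: L1-HIT | VC [14, 6]
  [5] addr=0x2e blk=11 s=3: MISS | VC [14, 6]
  [6] addr=0x19 blk=6 s=2: VC-HIT | VC [14, 18]
  [7] addr=0x1b blk=6 s=2: L1-HIT | VC [14, 18]
  [8] addr=0x6d blk=27 s=3: MISS | VC [14, 18, 11]
  [9] addr=0x4b blk=18 s=2: VC-HIT | VC [14, 6, 11]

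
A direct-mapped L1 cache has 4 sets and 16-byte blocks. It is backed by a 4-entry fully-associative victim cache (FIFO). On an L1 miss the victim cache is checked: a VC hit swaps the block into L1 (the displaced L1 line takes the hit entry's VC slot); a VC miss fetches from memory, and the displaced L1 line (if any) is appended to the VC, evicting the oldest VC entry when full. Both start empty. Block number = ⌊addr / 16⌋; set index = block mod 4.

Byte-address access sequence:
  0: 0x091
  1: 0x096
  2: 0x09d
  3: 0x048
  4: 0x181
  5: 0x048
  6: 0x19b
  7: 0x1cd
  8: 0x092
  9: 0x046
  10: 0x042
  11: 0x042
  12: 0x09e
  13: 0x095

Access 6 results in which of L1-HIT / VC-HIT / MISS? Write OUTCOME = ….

OUTCOME = MISS

0: 0x91 (blk 9, set 1) → MISS  vc=[]
1: 0x96 (blk 9, set 1) → L1-HIT  vc=[]
2: 0x9d (blk 9, set 1) → L1-HIT  vc=[]
3: 0x48 (blk 4, set 0) → MISS  vc=[]
4: 0x181 (blk 24, set 0) → MISS  vc=[4]
5: 0x48 (blk 4, set 0) → VC-HIT  vc=[24]
6: 0x19b (blk 25, set 1) → MISS  vc=[24, 9]
7: 0x1cd (blk 28, set 0) → MISS  vc=[24, 9, 4]
8: 0x92 (blk 9, set 1) → VC-HIT  vc=[24, 25, 4]
9: 0x46 (blk 4, set 0) → VC-HIT  vc=[24, 25, 28]
10: 0x42 (blk 4, set 0) → L1-HIT  vc=[24, 25, 28]
11: 0x42 (blk 4, set 0) → L1-HIT  vc=[24, 25, 28]
12: 0x9e (blk 9, set 1) → L1-HIT  vc=[24, 25, 28]
13: 0x95 (blk 9, set 1) → L1-HIT  vc=[24, 25, 28]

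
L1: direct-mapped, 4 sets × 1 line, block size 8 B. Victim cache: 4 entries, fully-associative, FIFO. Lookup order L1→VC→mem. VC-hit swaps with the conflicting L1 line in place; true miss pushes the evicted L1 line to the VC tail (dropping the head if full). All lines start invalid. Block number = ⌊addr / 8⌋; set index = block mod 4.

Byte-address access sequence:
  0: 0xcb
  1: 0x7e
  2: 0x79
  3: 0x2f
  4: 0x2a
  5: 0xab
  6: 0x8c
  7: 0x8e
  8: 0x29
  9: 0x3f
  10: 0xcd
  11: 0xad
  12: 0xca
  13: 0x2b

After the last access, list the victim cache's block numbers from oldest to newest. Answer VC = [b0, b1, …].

#0 0xcb→b25/s1 MISS; vc=[]
#1 0x7e→b15/s3 MISS; vc=[]
#2 0x79→b15/s3 L1-HIT; vc=[]
#3 0x2f→b5/s1 MISS; vc=[25]
#4 0x2a→b5/s1 L1-HIT; vc=[25]
#5 0xab→b21/s1 MISS; vc=[25,5]
#6 0x8c→b17/s1 MISS; vc=[25,5,21]
#7 0x8e→b17/s1 L1-HIT; vc=[25,5,21]
#8 0x29→b5/s1 VC-HIT; vc=[25,17,21]
#9 0x3f→b7/s3 MISS; vc=[25,17,21,15]
#10 0xcd→b25/s1 VC-HIT; vc=[5,17,21,15]
#11 0xad→b21/s1 VC-HIT; vc=[5,17,25,15]
#12 0xca→b25/s1 VC-HIT; vc=[5,17,21,15]
#13 0x2b→b5/s1 VC-HIT; vc=[25,17,21,15]

VC = [25, 17, 21, 15]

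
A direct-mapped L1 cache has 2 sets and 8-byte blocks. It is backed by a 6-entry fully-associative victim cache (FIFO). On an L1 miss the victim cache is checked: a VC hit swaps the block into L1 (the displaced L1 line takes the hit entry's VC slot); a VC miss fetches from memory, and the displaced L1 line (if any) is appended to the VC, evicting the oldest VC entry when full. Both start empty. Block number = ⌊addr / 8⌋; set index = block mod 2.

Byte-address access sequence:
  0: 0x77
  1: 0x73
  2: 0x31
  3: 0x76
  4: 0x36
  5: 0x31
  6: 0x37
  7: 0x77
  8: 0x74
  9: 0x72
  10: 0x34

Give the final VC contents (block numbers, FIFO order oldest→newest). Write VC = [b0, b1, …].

VC = [14]

  [0] addr=0x77 blk=14 s=0: MISS | VC []
  [1] addr=0x73 blk=14 s=0: L1-HIT | VC []
  [2] addr=0x31 blk=6 s=0: MISS | VC [14]
  [3] addr=0x76 blk=14 s=0: VC-HIT | VC [6]
  [4] addr=0x36 blk=6 s=0: VC-HIT | VC [14]
  [5] addr=0x31 blk=6 s=0: L1-HIT | VC [14]
  [6] addr=0x37 blk=6 s=0: L1-HIT | VC [14]
  [7] addr=0x77 blk=14 s=0: VC-HIT | VC [6]
  [8] addr=0x74 blk=14 s=0: L1-HIT | VC [6]
  [9] addr=0x72 blk=14 s=0: L1-HIT | VC [6]
  [10] addr=0x34 blk=6 s=0: VC-HIT | VC [14]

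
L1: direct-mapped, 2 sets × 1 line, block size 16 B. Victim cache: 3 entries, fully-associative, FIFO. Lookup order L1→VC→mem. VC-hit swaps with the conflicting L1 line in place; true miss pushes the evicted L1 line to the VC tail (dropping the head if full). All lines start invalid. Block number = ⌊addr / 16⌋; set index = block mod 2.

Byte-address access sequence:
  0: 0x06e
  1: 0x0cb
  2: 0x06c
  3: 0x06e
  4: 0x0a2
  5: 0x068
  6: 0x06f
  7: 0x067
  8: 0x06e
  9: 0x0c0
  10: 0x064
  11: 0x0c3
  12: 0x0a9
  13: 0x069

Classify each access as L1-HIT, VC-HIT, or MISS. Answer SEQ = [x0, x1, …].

#0 0x6e→b6/s0 MISS; vc=[]
#1 0xcb→b12/s0 MISS; vc=[6]
#2 0x6c→b6/s0 VC-HIT; vc=[12]
#3 0x6e→b6/s0 L1-HIT; vc=[12]
#4 0xa2→b10/s0 MISS; vc=[12,6]
#5 0x68→b6/s0 VC-HIT; vc=[12,10]
#6 0x6f→b6/s0 L1-HIT; vc=[12,10]
#7 0x67→b6/s0 L1-HIT; vc=[12,10]
#8 0x6e→b6/s0 L1-HIT; vc=[12,10]
#9 0xc0→b12/s0 VC-HIT; vc=[6,10]
#10 0x64→b6/s0 VC-HIT; vc=[12,10]
#11 0xc3→b12/s0 VC-HIT; vc=[6,10]
#12 0xa9→b10/s0 VC-HIT; vc=[6,12]
#13 0x69→b6/s0 VC-HIT; vc=[10,12]

SEQ = [MISS, MISS, VC-HIT, L1-HIT, MISS, VC-HIT, L1-HIT, L1-HIT, L1-HIT, VC-HIT, VC-HIT, VC-HIT, VC-HIT, VC-HIT]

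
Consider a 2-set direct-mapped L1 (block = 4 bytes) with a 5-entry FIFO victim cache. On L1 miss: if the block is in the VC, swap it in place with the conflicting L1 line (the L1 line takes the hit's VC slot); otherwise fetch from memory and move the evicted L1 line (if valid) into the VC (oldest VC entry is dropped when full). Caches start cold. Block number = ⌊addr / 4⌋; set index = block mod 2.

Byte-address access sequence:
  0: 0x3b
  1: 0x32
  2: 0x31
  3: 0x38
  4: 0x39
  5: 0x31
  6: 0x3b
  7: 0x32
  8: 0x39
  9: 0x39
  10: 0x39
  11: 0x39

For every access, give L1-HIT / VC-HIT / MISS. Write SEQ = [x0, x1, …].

SEQ = [MISS, MISS, L1-HIT, VC-HIT, L1-HIT, VC-HIT, VC-HIT, VC-HIT, VC-HIT, L1-HIT, L1-HIT, L1-HIT]

0: 0x3b (blk 14, set 0) → MISS  vc=[]
1: 0x32 (blk 12, set 0) → MISS  vc=[14]
2: 0x31 (blk 12, set 0) → L1-HIT  vc=[14]
3: 0x38 (blk 14, set 0) → VC-HIT  vc=[12]
4: 0x39 (blk 14, set 0) → L1-HIT  vc=[12]
5: 0x31 (blk 12, set 0) → VC-HIT  vc=[14]
6: 0x3b (blk 14, set 0) → VC-HIT  vc=[12]
7: 0x32 (blk 12, set 0) → VC-HIT  vc=[14]
8: 0x39 (blk 14, set 0) → VC-HIT  vc=[12]
9: 0x39 (blk 14, set 0) → L1-HIT  vc=[12]
10: 0x39 (blk 14, set 0) → L1-HIT  vc=[12]
11: 0x39 (blk 14, set 0) → L1-HIT  vc=[12]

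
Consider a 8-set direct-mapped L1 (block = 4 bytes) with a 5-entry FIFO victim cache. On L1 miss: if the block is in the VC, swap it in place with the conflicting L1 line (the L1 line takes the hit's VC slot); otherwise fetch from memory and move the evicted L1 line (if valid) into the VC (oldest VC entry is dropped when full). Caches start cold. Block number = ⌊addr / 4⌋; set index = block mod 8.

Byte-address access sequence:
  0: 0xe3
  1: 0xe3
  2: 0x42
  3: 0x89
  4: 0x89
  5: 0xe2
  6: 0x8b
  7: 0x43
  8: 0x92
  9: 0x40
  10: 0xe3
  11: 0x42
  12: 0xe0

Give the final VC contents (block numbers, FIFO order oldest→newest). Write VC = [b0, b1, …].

  [0] addr=0xe3 blk=56 s=0: MISS | VC []
  [1] addr=0xe3 blk=56 s=0: L1-HIT | VC []
  [2] addr=0x42 blk=16 s=0: MISS | VC [56]
  [3] addr=0x89 blk=34 s=2: MISS | VC [56]
  [4] addr=0x89 blk=34 s=2: L1-HIT | VC [56]
  [5] addr=0xe2 blk=56 s=0: VC-HIT | VC [16]
  [6] addr=0x8b blk=34 s=2: L1-HIT | VC [16]
  [7] addr=0x43 blk=16 s=0: VC-HIT | VC [56]
  [8] addr=0x92 blk=36 s=4: MISS | VC [56]
  [9] addr=0x40 blk=16 s=0: L1-HIT | VC [56]
  [10] addr=0xe3 blk=56 s=0: VC-HIT | VC [16]
  [11] addr=0x42 blk=16 s=0: VC-HIT | VC [56]
  [12] addr=0xe0 blk=56 s=0: VC-HIT | VC [16]

VC = [16]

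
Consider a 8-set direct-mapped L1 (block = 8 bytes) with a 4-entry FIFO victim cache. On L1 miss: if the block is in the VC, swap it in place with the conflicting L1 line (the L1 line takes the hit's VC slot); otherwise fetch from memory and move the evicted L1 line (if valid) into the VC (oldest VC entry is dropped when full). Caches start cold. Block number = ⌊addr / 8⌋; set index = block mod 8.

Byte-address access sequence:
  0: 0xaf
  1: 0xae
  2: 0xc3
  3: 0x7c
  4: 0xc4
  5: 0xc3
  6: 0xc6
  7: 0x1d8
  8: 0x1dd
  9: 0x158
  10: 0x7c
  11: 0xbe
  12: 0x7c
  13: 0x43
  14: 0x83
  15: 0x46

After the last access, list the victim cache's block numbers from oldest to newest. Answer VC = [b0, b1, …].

  [0] addr=0xaf blk=21 s=5: MISS | VC []
  [1] addr=0xae blk=21 s=5: L1-HIT | VC []
  [2] addr=0xc3 blk=24 s=0: MISS | VC []
  [3] addr=0x7c blk=15 s=7: MISS | VC []
  [4] addr=0xc4 blk=24 s=0: L1-HIT | VC []
  [5] addr=0xc3 blk=24 s=0: L1-HIT | VC []
  [6] addr=0xc6 blk=24 s=0: L1-HIT | VC []
  [7] addr=0x1d8 blk=59 s=3: MISS | VC []
  [8] addr=0x1dd blk=59 s=3: L1-HIT | VC []
  [9] addr=0x158 blk=43 s=3: MISS | VC [59]
  [10] addr=0x7c blk=15 s=7: L1-HIT | VC [59]
  [11] addr=0xbe blk=23 s=7: MISS | VC [59, 15]
  [12] addr=0x7c blk=15 s=7: VC-HIT | VC [59, 23]
  [13] addr=0x43 blk=8 s=0: MISS | VC [59, 23, 24]
  [14] addr=0x83 blk=16 s=0: MISS | VC [59, 23, 24, 8]
  [15] addr=0x46 blk=8 s=0: VC-HIT | VC [59, 23, 24, 16]

VC = [59, 23, 24, 16]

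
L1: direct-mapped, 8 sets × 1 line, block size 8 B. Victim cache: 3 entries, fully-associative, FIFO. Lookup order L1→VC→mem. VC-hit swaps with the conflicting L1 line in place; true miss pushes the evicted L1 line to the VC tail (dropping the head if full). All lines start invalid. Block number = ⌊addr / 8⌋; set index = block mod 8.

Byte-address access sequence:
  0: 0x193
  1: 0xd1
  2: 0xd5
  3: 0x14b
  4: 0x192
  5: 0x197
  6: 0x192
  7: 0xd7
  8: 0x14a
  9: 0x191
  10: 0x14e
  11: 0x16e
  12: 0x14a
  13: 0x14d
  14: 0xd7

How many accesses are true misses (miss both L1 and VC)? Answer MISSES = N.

MISSES = 4

#0 0x193→b50/s2 MISS; vc=[]
#1 0xd1→b26/s2 MISS; vc=[50]
#2 0xd5→b26/s2 L1-HIT; vc=[50]
#3 0x14b→b41/s1 MISS; vc=[50]
#4 0x192→b50/s2 VC-HIT; vc=[26]
#5 0x197→b50/s2 L1-HIT; vc=[26]
#6 0x192→b50/s2 L1-HIT; vc=[26]
#7 0xd7→b26/s2 VC-HIT; vc=[50]
#8 0x14a→b41/s1 L1-HIT; vc=[50]
#9 0x191→b50/s2 VC-HIT; vc=[26]
#10 0x14e→b41/s1 L1-HIT; vc=[26]
#11 0x16e→b45/s5 MISS; vc=[26]
#12 0x14a→b41/s1 L1-HIT; vc=[26]
#13 0x14d→b41/s1 L1-HIT; vc=[26]
#14 0xd7→b26/s2 VC-HIT; vc=[50]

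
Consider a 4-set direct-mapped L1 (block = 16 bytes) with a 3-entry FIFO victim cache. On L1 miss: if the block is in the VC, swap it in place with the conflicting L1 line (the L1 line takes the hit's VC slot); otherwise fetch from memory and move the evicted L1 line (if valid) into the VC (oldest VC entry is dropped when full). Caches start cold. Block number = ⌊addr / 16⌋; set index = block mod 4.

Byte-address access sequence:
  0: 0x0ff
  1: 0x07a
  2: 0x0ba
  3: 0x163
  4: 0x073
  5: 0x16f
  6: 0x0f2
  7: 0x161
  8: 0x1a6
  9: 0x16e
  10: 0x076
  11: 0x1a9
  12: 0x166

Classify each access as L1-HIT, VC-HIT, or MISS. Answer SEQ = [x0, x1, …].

SEQ = [MISS, MISS, MISS, MISS, VC-HIT, L1-HIT, VC-HIT, L1-HIT, MISS, VC-HIT, VC-HIT, VC-HIT, VC-HIT]

  [0] addr=0xff blk=15 s=3: MISS | VC []
  [1] addr=0x7a blk=7 s=3: MISS | VC [15]
  [2] addr=0xba blk=11 s=3: MISS | VC [15, 7]
  [3] addr=0x163 blk=22 s=2: MISS | VC [15, 7]
  [4] addr=0x73 blk=7 s=3: VC-HIT | VC [15, 11]
  [5] addr=0x16f blk=22 s=2: L1-HIT | VC [15, 11]
  [6] addr=0xf2 blk=15 s=3: VC-HIT | VC [7, 11]
  [7] addr=0x161 blk=22 s=2: L1-HIT | VC [7, 11]
  [8] addr=0x1a6 blk=26 s=2: MISS | VC [7, 11, 22]
  [9] addr=0x16e blk=22 s=2: VC-HIT | VC [7, 11, 26]
  [10] addr=0x76 blk=7 s=3: VC-HIT | VC [15, 11, 26]
  [11] addr=0x1a9 blk=26 s=2: VC-HIT | VC [15, 11, 22]
  [12] addr=0x166 blk=22 s=2: VC-HIT | VC [15, 11, 26]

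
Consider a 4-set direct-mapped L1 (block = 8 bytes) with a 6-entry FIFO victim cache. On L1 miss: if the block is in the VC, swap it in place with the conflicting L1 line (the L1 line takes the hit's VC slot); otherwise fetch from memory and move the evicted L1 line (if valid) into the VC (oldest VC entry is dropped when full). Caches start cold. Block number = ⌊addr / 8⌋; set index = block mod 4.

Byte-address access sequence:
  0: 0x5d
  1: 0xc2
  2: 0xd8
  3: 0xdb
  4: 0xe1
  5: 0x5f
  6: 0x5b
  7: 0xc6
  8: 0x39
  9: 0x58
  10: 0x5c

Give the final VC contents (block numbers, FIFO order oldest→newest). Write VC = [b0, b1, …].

0: 0x5d (blk 11, set 3) → MISS  vc=[]
1: 0xc2 (blk 24, set 0) → MISS  vc=[]
2: 0xd8 (blk 27, set 3) → MISS  vc=[11]
3: 0xdb (blk 27, set 3) → L1-HIT  vc=[11]
4: 0xe1 (blk 28, set 0) → MISS  vc=[11, 24]
5: 0x5f (blk 11, set 3) → VC-HIT  vc=[27, 24]
6: 0x5b (blk 11, set 3) → L1-HIT  vc=[27, 24]
7: 0xc6 (blk 24, set 0) → VC-HIT  vc=[27, 28]
8: 0x39 (blk 7, set 3) → MISS  vc=[27, 28, 11]
9: 0x58 (blk 11, set 3) → VC-HIT  vc=[27, 28, 7]
10: 0x5c (blk 11, set 3) → L1-HIT  vc=[27, 28, 7]

VC = [27, 28, 7]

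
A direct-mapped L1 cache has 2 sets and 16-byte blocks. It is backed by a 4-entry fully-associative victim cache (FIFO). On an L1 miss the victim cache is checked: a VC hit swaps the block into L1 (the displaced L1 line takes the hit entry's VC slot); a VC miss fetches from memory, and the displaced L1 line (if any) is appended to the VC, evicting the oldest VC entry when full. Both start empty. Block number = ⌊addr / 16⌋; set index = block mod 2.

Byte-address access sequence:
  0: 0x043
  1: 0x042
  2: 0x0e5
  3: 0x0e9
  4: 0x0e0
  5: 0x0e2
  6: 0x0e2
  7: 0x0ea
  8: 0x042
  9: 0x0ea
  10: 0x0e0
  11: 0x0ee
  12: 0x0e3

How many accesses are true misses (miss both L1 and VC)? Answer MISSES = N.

0: 0x43 (blk 4, set 0) → MISS  vc=[]
1: 0x42 (blk 4, set 0) → L1-HIT  vc=[]
2: 0xe5 (blk 14, set 0) → MISS  vc=[4]
3: 0xe9 (blk 14, set 0) → L1-HIT  vc=[4]
4: 0xe0 (blk 14, set 0) → L1-HIT  vc=[4]
5: 0xe2 (blk 14, set 0) → L1-HIT  vc=[4]
6: 0xe2 (blk 14, set 0) → L1-HIT  vc=[4]
7: 0xea (blk 14, set 0) → L1-HIT  vc=[4]
8: 0x42 (blk 4, set 0) → VC-HIT  vc=[14]
9: 0xea (blk 14, set 0) → VC-HIT  vc=[4]
10: 0xe0 (blk 14, set 0) → L1-HIT  vc=[4]
11: 0xee (blk 14, set 0) → L1-HIT  vc=[4]
12: 0xe3 (blk 14, set 0) → L1-HIT  vc=[4]

MISSES = 2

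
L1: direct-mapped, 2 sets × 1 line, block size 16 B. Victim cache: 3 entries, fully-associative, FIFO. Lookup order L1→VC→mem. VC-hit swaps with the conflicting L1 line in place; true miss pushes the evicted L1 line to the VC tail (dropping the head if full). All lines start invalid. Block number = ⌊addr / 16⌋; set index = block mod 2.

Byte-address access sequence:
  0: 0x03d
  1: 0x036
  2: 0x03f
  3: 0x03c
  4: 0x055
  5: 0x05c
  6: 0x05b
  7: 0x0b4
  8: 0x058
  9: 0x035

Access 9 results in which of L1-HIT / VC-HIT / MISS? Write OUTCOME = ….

#0 0x3d→b3/s1 MISS; vc=[]
#1 0x36→b3/s1 L1-HIT; vc=[]
#2 0x3f→b3/s1 L1-HIT; vc=[]
#3 0x3c→b3/s1 L1-HIT; vc=[]
#4 0x55→b5/s1 MISS; vc=[3]
#5 0x5c→b5/s1 L1-HIT; vc=[3]
#6 0x5b→b5/s1 L1-HIT; vc=[3]
#7 0xb4→b11/s1 MISS; vc=[3,5]
#8 0x58→b5/s1 VC-HIT; vc=[3,11]
#9 0x35→b3/s1 VC-HIT; vc=[5,11]

OUTCOME = VC-HIT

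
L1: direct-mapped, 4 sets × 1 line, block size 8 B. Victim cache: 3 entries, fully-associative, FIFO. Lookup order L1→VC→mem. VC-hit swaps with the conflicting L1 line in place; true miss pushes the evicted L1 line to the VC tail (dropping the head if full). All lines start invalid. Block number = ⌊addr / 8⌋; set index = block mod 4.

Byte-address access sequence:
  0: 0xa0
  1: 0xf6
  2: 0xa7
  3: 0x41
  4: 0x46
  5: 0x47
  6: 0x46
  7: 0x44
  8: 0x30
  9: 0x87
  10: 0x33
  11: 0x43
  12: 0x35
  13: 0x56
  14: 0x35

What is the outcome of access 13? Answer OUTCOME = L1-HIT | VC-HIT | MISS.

0: 0xa0 (blk 20, set 0) → MISS  vc=[]
1: 0xf6 (blk 30, set 2) → MISS  vc=[]
2: 0xa7 (blk 20, set 0) → L1-HIT  vc=[]
3: 0x41 (blk 8, set 0) → MISS  vc=[20]
4: 0x46 (blk 8, set 0) → L1-HIT  vc=[20]
5: 0x47 (blk 8, set 0) → L1-HIT  vc=[20]
6: 0x46 (blk 8, set 0) → L1-HIT  vc=[20]
7: 0x44 (blk 8, set 0) → L1-HIT  vc=[20]
8: 0x30 (blk 6, set 2) → MISS  vc=[20, 30]
9: 0x87 (blk 16, set 0) → MISS  vc=[20, 30, 8]
10: 0x33 (blk 6, set 2) → L1-HIT  vc=[20, 30, 8]
11: 0x43 (blk 8, set 0) → VC-HIT  vc=[20, 30, 16]
12: 0x35 (blk 6, set 2) → L1-HIT  vc=[20, 30, 16]
13: 0x56 (blk 10, set 2) → MISS  vc=[30, 16, 6]
14: 0x35 (blk 6, set 2) → VC-HIT  vc=[30, 16, 10]

OUTCOME = MISS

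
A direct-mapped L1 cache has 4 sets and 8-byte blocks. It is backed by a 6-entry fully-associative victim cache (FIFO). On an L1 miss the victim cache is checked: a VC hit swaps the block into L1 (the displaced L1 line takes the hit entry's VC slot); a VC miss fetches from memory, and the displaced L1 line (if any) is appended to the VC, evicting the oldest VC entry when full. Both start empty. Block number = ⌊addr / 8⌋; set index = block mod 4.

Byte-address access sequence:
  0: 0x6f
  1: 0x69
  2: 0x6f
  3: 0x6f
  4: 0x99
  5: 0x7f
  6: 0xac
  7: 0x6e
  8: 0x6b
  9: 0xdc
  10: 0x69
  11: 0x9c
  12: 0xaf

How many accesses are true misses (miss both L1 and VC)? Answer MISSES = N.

  [0] addr=0x6f blk=13 s=1: MISS | VC []
  [1] addr=0x69 blk=13 s=1: L1-HIT | VC []
  [2] addr=0x6f blk=13 s=1: L1-HIT | VC []
  [3] addr=0x6f blk=13 s=1: L1-HIT | VC []
  [4] addr=0x99 blk=19 s=3: MISS | VC []
  [5] addr=0x7f blk=15 s=3: MISS | VC [19]
  [6] addr=0xac blk=21 s=1: MISS | VC [19, 13]
  [7] addr=0x6e blk=13 s=1: VC-HIT | VC [19, 21]
  [8] addr=0x6b blk=13 s=1: L1-HIT | VC [19, 21]
  [9] addr=0xdc blk=27 s=3: MISS | VC [19, 21, 15]
  [10] addr=0x69 blk=13 s=1: L1-HIT | VC [19, 21, 15]
  [11] addr=0x9c blk=19 s=3: VC-HIT | VC [27, 21, 15]
  [12] addr=0xaf blk=21 s=1: VC-HIT | VC [27, 13, 15]

MISSES = 5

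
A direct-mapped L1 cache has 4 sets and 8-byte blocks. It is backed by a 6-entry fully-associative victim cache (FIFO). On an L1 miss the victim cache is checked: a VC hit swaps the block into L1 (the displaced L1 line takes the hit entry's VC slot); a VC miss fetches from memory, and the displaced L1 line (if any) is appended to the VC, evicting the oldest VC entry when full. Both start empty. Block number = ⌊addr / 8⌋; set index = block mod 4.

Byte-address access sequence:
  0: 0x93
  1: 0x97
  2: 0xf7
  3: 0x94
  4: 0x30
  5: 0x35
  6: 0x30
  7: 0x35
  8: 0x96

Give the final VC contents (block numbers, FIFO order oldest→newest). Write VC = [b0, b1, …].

VC = [30, 6]

#0 0x93→b18/s2 MISS; vc=[]
#1 0x97→b18/s2 L1-HIT; vc=[]
#2 0xf7→b30/s2 MISS; vc=[18]
#3 0x94→b18/s2 VC-HIT; vc=[30]
#4 0x30→b6/s2 MISS; vc=[30,18]
#5 0x35→b6/s2 L1-HIT; vc=[30,18]
#6 0x30→b6/s2 L1-HIT; vc=[30,18]
#7 0x35→b6/s2 L1-HIT; vc=[30,18]
#8 0x96→b18/s2 VC-HIT; vc=[30,6]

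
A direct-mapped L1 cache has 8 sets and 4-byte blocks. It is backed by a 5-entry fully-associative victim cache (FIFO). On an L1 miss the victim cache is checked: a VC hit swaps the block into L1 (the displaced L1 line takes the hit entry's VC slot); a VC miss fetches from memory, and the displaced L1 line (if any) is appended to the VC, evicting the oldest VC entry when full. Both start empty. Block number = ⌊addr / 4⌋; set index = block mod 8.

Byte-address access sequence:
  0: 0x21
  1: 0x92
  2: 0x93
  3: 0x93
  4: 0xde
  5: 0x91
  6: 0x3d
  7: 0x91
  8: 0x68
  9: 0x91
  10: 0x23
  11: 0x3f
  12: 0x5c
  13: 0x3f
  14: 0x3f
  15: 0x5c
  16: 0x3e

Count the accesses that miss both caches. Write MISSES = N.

MISSES = 6

  [0] addr=0x21 blk=8 s=0: MISS | VC []
  [1] addr=0x92 blk=36 s=4: MISS | VC []
  [2] addr=0x93 blk=36 s=4: L1-HIT | VC []
  [3] addr=0x93 blk=36 s=4: L1-HIT | VC []
  [4] addr=0xde blk=55 s=7: MISS | VC []
  [5] addr=0x91 blk=36 s=4: L1-HIT | VC []
  [6] addr=0x3d blk=15 s=7: MISS | VC [55]
  [7] addr=0x91 blk=36 s=4: L1-HIT | VC [55]
  [8] addr=0x68 blk=26 s=2: MISS | VC [55]
  [9] addr=0x91 blk=36 s=4: L1-HIT | VC [55]
  [10] addr=0x23 blk=8 s=0: L1-HIT | VC [55]
  [11] addr=0x3f blk=15 s=7: L1-HIT | VC [55]
  [12] addr=0x5c blk=23 s=7: MISS | VC [55, 15]
  [13] addr=0x3f blk=15 s=7: VC-HIT | VC [55, 23]
  [14] addr=0x3f blk=15 s=7: L1-HIT | VC [55, 23]
  [15] addr=0x5c blk=23 s=7: VC-HIT | VC [55, 15]
  [16] addr=0x3e blk=15 s=7: VC-HIT | VC [55, 23]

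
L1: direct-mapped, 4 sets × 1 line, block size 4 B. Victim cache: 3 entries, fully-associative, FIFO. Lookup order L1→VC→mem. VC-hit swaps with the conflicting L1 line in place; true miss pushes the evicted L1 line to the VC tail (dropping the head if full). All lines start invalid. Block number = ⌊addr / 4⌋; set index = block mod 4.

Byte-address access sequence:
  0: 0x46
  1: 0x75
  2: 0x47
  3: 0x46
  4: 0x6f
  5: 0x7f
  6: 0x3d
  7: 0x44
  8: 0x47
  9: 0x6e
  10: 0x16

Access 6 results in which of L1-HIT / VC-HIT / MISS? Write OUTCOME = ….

OUTCOME = MISS

#0 0x46→b17/s1 MISS; vc=[]
#1 0x75→b29/s1 MISS; vc=[17]
#2 0x47→b17/s1 VC-HIT; vc=[29]
#3 0x46→b17/s1 L1-HIT; vc=[29]
#4 0x6f→b27/s3 MISS; vc=[29]
#5 0x7f→b31/s3 MISS; vc=[29,27]
#6 0x3d→b15/s3 MISS; vc=[29,27,31]
#7 0x44→b17/s1 L1-HIT; vc=[29,27,31]
#8 0x47→b17/s1 L1-HIT; vc=[29,27,31]
#9 0x6e→b27/s3 VC-HIT; vc=[29,15,31]
#10 0x16→b5/s1 MISS; vc=[15,31,17]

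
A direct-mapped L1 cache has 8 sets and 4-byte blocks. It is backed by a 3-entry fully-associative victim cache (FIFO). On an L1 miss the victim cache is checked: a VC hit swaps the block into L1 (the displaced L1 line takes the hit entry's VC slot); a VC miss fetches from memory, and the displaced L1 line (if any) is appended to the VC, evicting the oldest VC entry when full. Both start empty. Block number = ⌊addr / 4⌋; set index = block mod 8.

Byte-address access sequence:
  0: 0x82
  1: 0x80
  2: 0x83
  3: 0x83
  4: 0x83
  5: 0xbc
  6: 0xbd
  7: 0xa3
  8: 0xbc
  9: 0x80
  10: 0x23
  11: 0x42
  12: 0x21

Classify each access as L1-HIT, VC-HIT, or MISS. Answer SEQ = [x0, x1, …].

SEQ = [MISS, L1-HIT, L1-HIT, L1-HIT, L1-HIT, MISS, L1-HIT, MISS, L1-HIT, VC-HIT, MISS, MISS, VC-HIT]

  [0] addr=0x82 blk=32 s=0: MISS | VC []
  [1] addr=0x80 blk=32 s=0: L1-HIT | VC []
  [2] addr=0x83 blk=32 s=0: L1-HIT | VC []
  [3] addr=0x83 blk=32 s=0: L1-HIT | VC []
  [4] addr=0x83 blk=32 s=0: L1-HIT | VC []
  [5] addr=0xbc blk=47 s=7: MISS | VC []
  [6] addr=0xbd blk=47 s=7: L1-HIT | VC []
  [7] addr=0xa3 blk=40 s=0: MISS | VC [32]
  [8] addr=0xbc blk=47 s=7: L1-HIT | VC [32]
  [9] addr=0x80 blk=32 s=0: VC-HIT | VC [40]
  [10] addr=0x23 blk=8 s=0: MISS | VC [40, 32]
  [11] addr=0x42 blk=16 s=0: MISS | VC [40, 32, 8]
  [12] addr=0x21 blk=8 s=0: VC-HIT | VC [40, 32, 16]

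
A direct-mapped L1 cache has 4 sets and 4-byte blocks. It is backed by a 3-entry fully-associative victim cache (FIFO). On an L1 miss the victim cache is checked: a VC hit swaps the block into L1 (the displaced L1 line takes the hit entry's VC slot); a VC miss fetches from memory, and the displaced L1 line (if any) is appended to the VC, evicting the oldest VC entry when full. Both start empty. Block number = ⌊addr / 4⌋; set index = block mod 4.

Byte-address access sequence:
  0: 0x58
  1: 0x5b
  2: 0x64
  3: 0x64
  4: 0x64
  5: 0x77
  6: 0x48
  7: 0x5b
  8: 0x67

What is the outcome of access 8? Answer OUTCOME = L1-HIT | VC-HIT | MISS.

  [0] addr=0x58 blk=22 s=2: MISS | VC []
  [1] addr=0x5b blk=22 s=2: L1-HIT | VC []
  [2] addr=0x64 blk=25 s=1: MISS | VC []
  [3] addr=0x64 blk=25 s=1: L1-HIT | VC []
  [4] addr=0x64 blk=25 s=1: L1-HIT | VC []
  [5] addr=0x77 blk=29 s=1: MISS | VC [25]
  [6] addr=0x48 blk=18 s=2: MISS | VC [25, 22]
  [7] addr=0x5b blk=22 s=2: VC-HIT | VC [25, 18]
  [8] addr=0x67 blk=25 s=1: VC-HIT | VC [29, 18]

OUTCOME = VC-HIT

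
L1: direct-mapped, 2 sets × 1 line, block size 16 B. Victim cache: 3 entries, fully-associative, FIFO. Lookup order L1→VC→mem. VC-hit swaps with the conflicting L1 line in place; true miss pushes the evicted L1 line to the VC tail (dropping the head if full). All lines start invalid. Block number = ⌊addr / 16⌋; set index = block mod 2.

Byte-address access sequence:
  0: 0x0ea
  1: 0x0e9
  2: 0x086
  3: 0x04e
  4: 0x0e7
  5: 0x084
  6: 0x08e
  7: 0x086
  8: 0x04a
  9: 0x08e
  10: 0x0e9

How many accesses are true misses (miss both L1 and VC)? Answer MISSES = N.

MISSES = 3

  [0] addr=0xea blk=14 s=0: MISS | VC []
  [1] addr=0xe9 blk=14 s=0: L1-HIT | VC []
  [2] addr=0x86 blk=8 s=0: MISS | VC [14]
  [3] addr=0x4e blk=4 s=0: MISS | VC [14, 8]
  [4] addr=0xe7 blk=14 s=0: VC-HIT | VC [4, 8]
  [5] addr=0x84 blk=8 s=0: VC-HIT | VC [4, 14]
  [6] addr=0x8e blk=8 s=0: L1-HIT | VC [4, 14]
  [7] addr=0x86 blk=8 s=0: L1-HIT | VC [4, 14]
  [8] addr=0x4a blk=4 s=0: VC-HIT | VC [8, 14]
  [9] addr=0x8e blk=8 s=0: VC-HIT | VC [4, 14]
  [10] addr=0xe9 blk=14 s=0: VC-HIT | VC [4, 8]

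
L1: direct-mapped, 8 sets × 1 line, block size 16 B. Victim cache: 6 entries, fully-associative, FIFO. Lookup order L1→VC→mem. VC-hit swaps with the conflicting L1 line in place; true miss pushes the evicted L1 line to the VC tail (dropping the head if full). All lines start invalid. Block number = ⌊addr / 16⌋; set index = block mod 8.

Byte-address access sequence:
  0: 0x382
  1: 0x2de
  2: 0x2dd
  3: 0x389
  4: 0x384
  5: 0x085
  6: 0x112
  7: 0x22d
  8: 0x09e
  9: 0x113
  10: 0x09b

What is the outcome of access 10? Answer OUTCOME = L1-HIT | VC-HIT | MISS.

0: 0x382 (blk 56, set 0) → MISS  vc=[]
1: 0x2de (blk 45, set 5) → MISS  vc=[]
2: 0x2dd (blk 45, set 5) → L1-HIT  vc=[]
3: 0x389 (blk 56, set 0) → L1-HIT  vc=[]
4: 0x384 (blk 56, set 0) → L1-HIT  vc=[]
5: 0x85 (blk 8, set 0) → MISS  vc=[56]
6: 0x112 (blk 17, set 1) → MISS  vc=[56]
7: 0x22d (blk 34, set 2) → MISS  vc=[56]
8: 0x9e (blk 9, set 1) → MISS  vc=[56, 17]
9: 0x113 (blk 17, set 1) → VC-HIT  vc=[56, 9]
10: 0x9b (blk 9, set 1) → VC-HIT  vc=[56, 17]

OUTCOME = VC-HIT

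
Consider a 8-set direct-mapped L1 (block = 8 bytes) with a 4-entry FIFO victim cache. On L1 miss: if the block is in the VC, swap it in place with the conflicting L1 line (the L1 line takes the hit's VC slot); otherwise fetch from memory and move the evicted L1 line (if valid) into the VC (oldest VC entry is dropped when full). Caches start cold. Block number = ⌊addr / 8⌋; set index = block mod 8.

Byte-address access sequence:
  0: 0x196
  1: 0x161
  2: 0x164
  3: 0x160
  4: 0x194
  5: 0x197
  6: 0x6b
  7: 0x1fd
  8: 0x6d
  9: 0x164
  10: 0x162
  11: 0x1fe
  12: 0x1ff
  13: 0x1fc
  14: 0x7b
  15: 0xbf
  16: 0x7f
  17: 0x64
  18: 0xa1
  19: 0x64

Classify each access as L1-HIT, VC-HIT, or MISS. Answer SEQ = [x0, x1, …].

SEQ = [MISS, MISS, L1-HIT, L1-HIT, L1-HIT, L1-HIT, MISS, MISS, L1-HIT, L1-HIT, L1-HIT, L1-HIT, L1-HIT, L1-HIT, MISS, MISS, VC-HIT, MISS, MISS, VC-HIT]

  [0] addr=0x196 blk=50 s=2: MISS | VC []
  [1] addr=0x161 blk=44 s=4: MISS | VC []
  [2] addr=0x164 blk=44 s=4: L1-HIT | VC []
  [3] addr=0x160 blk=44 s=4: L1-HIT | VC []
  [4] addr=0x194 blk=50 s=2: L1-HIT | VC []
  [5] addr=0x197 blk=50 s=2: L1-HIT | VC []
  [6] addr=0x6b blk=13 s=5: MISS | VC []
  [7] addr=0x1fd blk=63 s=7: MISS | VC []
  [8] addr=0x6d blk=13 s=5: L1-HIT | VC []
  [9] addr=0x164 blk=44 s=4: L1-HIT | VC []
  [10] addr=0x162 blk=44 s=4: L1-HIT | VC []
  [11] addr=0x1fe blk=63 s=7: L1-HIT | VC []
  [12] addr=0x1ff blk=63 s=7: L1-HIT | VC []
  [13] addr=0x1fc blk=63 s=7: L1-HIT | VC []
  [14] addr=0x7b blk=15 s=7: MISS | VC [63]
  [15] addr=0xbf blk=23 s=7: MISS | VC [63, 15]
  [16] addr=0x7f blk=15 s=7: VC-HIT | VC [63, 23]
  [17] addr=0x64 blk=12 s=4: MISS | VC [63, 23, 44]
  [18] addr=0xa1 blk=20 s=4: MISS | VC [63, 23, 44, 12]
  [19] addr=0x64 blk=12 s=4: VC-HIT | VC [63, 23, 44, 20]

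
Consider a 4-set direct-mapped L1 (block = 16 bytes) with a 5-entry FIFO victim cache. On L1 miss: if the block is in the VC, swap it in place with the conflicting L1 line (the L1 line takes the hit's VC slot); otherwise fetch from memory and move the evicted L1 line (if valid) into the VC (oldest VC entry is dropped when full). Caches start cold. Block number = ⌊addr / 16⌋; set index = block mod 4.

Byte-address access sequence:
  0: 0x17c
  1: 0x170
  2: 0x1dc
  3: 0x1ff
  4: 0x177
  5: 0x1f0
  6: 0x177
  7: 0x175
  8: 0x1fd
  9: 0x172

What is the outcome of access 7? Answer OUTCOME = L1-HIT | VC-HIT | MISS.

OUTCOME = L1-HIT

  [0] addr=0x17c blk=23 s=3: MISS | VC []
  [1] addr=0x170 blk=23 s=3: L1-HIT | VC []
  [2] addr=0x1dc blk=29 s=1: MISS | VC []
  [3] addr=0x1ff blk=31 s=3: MISS | VC [23]
  [4] addr=0x177 blk=23 s=3: VC-HIT | VC [31]
  [5] addr=0x1f0 blk=31 s=3: VC-HIT | VC [23]
  [6] addr=0x177 blk=23 s=3: VC-HIT | VC [31]
  [7] addr=0x175 blk=23 s=3: L1-HIT | VC [31]
  [8] addr=0x1fd blk=31 s=3: VC-HIT | VC [23]
  [9] addr=0x172 blk=23 s=3: VC-HIT | VC [31]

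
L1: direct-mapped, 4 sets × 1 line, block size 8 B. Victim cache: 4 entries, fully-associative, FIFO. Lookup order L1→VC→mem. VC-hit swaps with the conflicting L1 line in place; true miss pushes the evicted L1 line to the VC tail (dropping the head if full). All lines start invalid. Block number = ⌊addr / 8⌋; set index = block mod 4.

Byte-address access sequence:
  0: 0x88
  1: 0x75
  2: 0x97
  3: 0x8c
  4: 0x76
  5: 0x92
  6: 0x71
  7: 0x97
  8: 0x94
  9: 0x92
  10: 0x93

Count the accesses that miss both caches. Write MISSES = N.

#0 0x88→b17/s1 MISS; vc=[]
#1 0x75→b14/s2 MISS; vc=[]
#2 0x97→b18/s2 MISS; vc=[14]
#3 0x8c→b17/s1 L1-HIT; vc=[14]
#4 0x76→b14/s2 VC-HIT; vc=[18]
#5 0x92→b18/s2 VC-HIT; vc=[14]
#6 0x71→b14/s2 VC-HIT; vc=[18]
#7 0x97→b18/s2 VC-HIT; vc=[14]
#8 0x94→b18/s2 L1-HIT; vc=[14]
#9 0x92→b18/s2 L1-HIT; vc=[14]
#10 0x93→b18/s2 L1-HIT; vc=[14]

MISSES = 3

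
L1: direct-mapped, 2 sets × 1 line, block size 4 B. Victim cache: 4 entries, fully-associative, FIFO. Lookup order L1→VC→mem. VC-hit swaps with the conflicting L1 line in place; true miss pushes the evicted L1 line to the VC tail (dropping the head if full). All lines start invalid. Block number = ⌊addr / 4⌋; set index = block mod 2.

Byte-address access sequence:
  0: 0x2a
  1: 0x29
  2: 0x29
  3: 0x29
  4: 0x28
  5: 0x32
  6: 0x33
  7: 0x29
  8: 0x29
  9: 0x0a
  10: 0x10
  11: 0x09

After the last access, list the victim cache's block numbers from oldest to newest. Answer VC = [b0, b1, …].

#0 0x2a→b10/s0 MISS; vc=[]
#1 0x29→b10/s0 L1-HIT; vc=[]
#2 0x29→b10/s0 L1-HIT; vc=[]
#3 0x29→b10/s0 L1-HIT; vc=[]
#4 0x28→b10/s0 L1-HIT; vc=[]
#5 0x32→b12/s0 MISS; vc=[10]
#6 0x33→b12/s0 L1-HIT; vc=[10]
#7 0x29→b10/s0 VC-HIT; vc=[12]
#8 0x29→b10/s0 L1-HIT; vc=[12]
#9 0xa→b2/s0 MISS; vc=[12,10]
#10 0x10→b4/s0 MISS; vc=[12,10,2]
#11 0x9→b2/s0 VC-HIT; vc=[12,10,4]

VC = [12, 10, 4]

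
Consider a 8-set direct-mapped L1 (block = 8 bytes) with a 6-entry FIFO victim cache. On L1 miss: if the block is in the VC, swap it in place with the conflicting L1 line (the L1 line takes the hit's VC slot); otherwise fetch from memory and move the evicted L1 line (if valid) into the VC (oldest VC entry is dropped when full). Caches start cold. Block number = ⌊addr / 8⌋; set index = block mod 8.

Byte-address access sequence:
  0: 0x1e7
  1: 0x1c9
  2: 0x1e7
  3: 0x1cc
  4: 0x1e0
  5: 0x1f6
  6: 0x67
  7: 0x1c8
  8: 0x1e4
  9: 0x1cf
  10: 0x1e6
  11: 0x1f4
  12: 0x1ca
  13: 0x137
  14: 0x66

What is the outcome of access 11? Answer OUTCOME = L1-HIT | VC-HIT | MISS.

0: 0x1e7 (blk 60, set 4) → MISS  vc=[]
1: 0x1c9 (blk 57, set 1) → MISS  vc=[]
2: 0x1e7 (blk 60, set 4) → L1-HIT  vc=[]
3: 0x1cc (blk 57, set 1) → L1-HIT  vc=[]
4: 0x1e0 (blk 60, set 4) → L1-HIT  vc=[]
5: 0x1f6 (blk 62, set 6) → MISS  vc=[]
6: 0x67 (blk 12, set 4) → MISS  vc=[60]
7: 0x1c8 (blk 57, set 1) → L1-HIT  vc=[60]
8: 0x1e4 (blk 60, set 4) → VC-HIT  vc=[12]
9: 0x1cf (blk 57, set 1) → L1-HIT  vc=[12]
10: 0x1e6 (blk 60, set 4) → L1-HIT  vc=[12]
11: 0x1f4 (blk 62, set 6) → L1-HIT  vc=[12]
12: 0x1ca (blk 57, set 1) → L1-HIT  vc=[12]
13: 0x137 (blk 38, set 6) → MISS  vc=[12, 62]
14: 0x66 (blk 12, set 4) → VC-HIT  vc=[60, 62]

OUTCOME = L1-HIT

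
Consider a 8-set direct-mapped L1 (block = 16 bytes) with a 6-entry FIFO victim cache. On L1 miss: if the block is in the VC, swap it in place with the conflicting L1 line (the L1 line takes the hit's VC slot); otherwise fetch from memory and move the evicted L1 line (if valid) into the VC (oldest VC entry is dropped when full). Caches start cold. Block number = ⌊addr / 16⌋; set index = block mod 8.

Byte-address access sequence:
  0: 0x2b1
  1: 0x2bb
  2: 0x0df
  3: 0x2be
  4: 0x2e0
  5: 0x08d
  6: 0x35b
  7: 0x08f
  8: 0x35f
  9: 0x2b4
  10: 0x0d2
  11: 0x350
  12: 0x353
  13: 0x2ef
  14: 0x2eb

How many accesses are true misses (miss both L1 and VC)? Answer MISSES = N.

0: 0x2b1 (blk 43, set 3) → MISS  vc=[]
1: 0x2bb (blk 43, set 3) → L1-HIT  vc=[]
2: 0xdf (blk 13, set 5) → MISS  vc=[]
3: 0x2be (blk 43, set 3) → L1-HIT  vc=[]
4: 0x2e0 (blk 46, set 6) → MISS  vc=[]
5: 0x8d (blk 8, set 0) → MISS  vc=[]
6: 0x35b (blk 53, set 5) → MISS  vc=[13]
7: 0x8f (blk 8, set 0) → L1-HIT  vc=[13]
8: 0x35f (blk 53, set 5) → L1-HIT  vc=[13]
9: 0x2b4 (blk 43, set 3) → L1-HIT  vc=[13]
10: 0xd2 (blk 13, set 5) → VC-HIT  vc=[53]
11: 0x350 (blk 53, set 5) → VC-HIT  vc=[13]
12: 0x353 (blk 53, set 5) → L1-HIT  vc=[13]
13: 0x2ef (blk 46, set 6) → L1-HIT  vc=[13]
14: 0x2eb (blk 46, set 6) → L1-HIT  vc=[13]

MISSES = 5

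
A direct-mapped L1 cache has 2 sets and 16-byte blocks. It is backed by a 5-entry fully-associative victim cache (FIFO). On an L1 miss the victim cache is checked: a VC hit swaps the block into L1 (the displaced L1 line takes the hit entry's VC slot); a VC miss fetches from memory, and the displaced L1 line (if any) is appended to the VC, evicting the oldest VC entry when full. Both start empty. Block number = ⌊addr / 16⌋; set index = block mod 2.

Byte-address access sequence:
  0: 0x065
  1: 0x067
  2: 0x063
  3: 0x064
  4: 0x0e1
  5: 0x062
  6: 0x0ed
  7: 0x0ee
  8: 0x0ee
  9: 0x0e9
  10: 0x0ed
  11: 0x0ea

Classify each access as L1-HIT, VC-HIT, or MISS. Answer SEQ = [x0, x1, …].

SEQ = [MISS, L1-HIT, L1-HIT, L1-HIT, MISS, VC-HIT, VC-HIT, L1-HIT, L1-HIT, L1-HIT, L1-HIT, L1-HIT]

0: 0x65 (blk 6, set 0) → MISS  vc=[]
1: 0x67 (blk 6, set 0) → L1-HIT  vc=[]
2: 0x63 (blk 6, set 0) → L1-HIT  vc=[]
3: 0x64 (blk 6, set 0) → L1-HIT  vc=[]
4: 0xe1 (blk 14, set 0) → MISS  vc=[6]
5: 0x62 (blk 6, set 0) → VC-HIT  vc=[14]
6: 0xed (blk 14, set 0) → VC-HIT  vc=[6]
7: 0xee (blk 14, set 0) → L1-HIT  vc=[6]
8: 0xee (blk 14, set 0) → L1-HIT  vc=[6]
9: 0xe9 (blk 14, set 0) → L1-HIT  vc=[6]
10: 0xed (blk 14, set 0) → L1-HIT  vc=[6]
11: 0xea (blk 14, set 0) → L1-HIT  vc=[6]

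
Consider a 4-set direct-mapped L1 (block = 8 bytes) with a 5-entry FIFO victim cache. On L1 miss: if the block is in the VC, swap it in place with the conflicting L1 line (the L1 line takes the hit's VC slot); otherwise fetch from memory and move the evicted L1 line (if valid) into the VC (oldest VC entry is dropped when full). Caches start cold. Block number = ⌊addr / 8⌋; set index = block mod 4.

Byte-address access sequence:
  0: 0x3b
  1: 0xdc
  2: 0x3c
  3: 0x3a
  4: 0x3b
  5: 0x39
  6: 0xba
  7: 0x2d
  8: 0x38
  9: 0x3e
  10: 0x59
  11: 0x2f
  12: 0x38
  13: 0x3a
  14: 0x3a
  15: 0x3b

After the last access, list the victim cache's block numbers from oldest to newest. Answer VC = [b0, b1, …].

VC = [27, 23, 11]

#0 0x3b→b7/s3 MISS; vc=[]
#1 0xdc→b27/s3 MISS; vc=[7]
#2 0x3c→b7/s3 VC-HIT; vc=[27]
#3 0x3a→b7/s3 L1-HIT; vc=[27]
#4 0x3b→b7/s3 L1-HIT; vc=[27]
#5 0x39→b7/s3 L1-HIT; vc=[27]
#6 0xba→b23/s3 MISS; vc=[27,7]
#7 0x2d→b5/s1 MISS; vc=[27,7]
#8 0x38→b7/s3 VC-HIT; vc=[27,23]
#9 0x3e→b7/s3 L1-HIT; vc=[27,23]
#10 0x59→b11/s3 MISS; vc=[27,23,7]
#11 0x2f→b5/s1 L1-HIT; vc=[27,23,7]
#12 0x38→b7/s3 VC-HIT; vc=[27,23,11]
#13 0x3a→b7/s3 L1-HIT; vc=[27,23,11]
#14 0x3a→b7/s3 L1-HIT; vc=[27,23,11]
#15 0x3b→b7/s3 L1-HIT; vc=[27,23,11]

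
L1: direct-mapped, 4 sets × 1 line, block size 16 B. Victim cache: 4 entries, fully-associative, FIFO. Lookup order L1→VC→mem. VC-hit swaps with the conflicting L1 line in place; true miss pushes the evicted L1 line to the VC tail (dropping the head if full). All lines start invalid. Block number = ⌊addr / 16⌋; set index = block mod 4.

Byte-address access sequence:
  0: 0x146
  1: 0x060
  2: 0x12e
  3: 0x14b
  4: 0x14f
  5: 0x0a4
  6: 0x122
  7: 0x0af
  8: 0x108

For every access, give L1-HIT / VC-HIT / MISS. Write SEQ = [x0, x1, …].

SEQ = [MISS, MISS, MISS, L1-HIT, L1-HIT, MISS, VC-HIT, VC-HIT, MISS]

0: 0x146 (blk 20, set 0) → MISS  vc=[]
1: 0x60 (blk 6, set 2) → MISS  vc=[]
2: 0x12e (blk 18, set 2) → MISS  vc=[6]
3: 0x14b (blk 20, set 0) → L1-HIT  vc=[6]
4: 0x14f (blk 20, set 0) → L1-HIT  vc=[6]
5: 0xa4 (blk 10, set 2) → MISS  vc=[6, 18]
6: 0x122 (blk 18, set 2) → VC-HIT  vc=[6, 10]
7: 0xaf (blk 10, set 2) → VC-HIT  vc=[6, 18]
8: 0x108 (blk 16, set 0) → MISS  vc=[6, 18, 20]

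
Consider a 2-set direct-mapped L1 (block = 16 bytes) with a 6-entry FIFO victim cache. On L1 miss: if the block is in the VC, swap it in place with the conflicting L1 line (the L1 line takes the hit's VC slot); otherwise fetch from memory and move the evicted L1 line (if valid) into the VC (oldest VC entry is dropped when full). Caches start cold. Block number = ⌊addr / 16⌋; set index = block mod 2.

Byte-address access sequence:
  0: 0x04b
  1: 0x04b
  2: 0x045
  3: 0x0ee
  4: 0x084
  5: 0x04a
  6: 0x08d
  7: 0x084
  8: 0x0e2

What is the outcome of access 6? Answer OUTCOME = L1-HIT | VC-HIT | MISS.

OUTCOME = VC-HIT

  [0] addr=0x4b blk=4 s=0: MISS | VC []
  [1] addr=0x4b blk=4 s=0: L1-HIT | VC []
  [2] addr=0x45 blk=4 s=0: L1-HIT | VC []
  [3] addr=0xee blk=14 s=0: MISS | VC [4]
  [4] addr=0x84 blk=8 s=0: MISS | VC [4, 14]
  [5] addr=0x4a blk=4 s=0: VC-HIT | VC [8, 14]
  [6] addr=0x8d blk=8 s=0: VC-HIT | VC [4, 14]
  [7] addr=0x84 blk=8 s=0: L1-HIT | VC [4, 14]
  [8] addr=0xe2 blk=14 s=0: VC-HIT | VC [4, 8]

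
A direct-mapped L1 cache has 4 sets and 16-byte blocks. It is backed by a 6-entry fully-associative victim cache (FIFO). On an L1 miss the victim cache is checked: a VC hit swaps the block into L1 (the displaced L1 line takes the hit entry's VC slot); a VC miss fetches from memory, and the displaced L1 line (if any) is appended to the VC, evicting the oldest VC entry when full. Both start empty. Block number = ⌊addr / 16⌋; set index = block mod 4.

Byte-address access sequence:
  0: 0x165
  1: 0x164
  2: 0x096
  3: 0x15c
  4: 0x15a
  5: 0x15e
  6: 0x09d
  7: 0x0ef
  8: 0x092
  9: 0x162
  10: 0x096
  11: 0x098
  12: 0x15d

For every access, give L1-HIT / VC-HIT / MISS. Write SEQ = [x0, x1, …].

SEQ = [MISS, L1-HIT, MISS, MISS, L1-HIT, L1-HIT, VC-HIT, MISS, L1-HIT, VC-HIT, L1-HIT, L1-HIT, VC-HIT]

#0 0x165→b22/s2 MISS; vc=[]
#1 0x164→b22/s2 L1-HIT; vc=[]
#2 0x96→b9/s1 MISS; vc=[]
#3 0x15c→b21/s1 MISS; vc=[9]
#4 0x15a→b21/s1 L1-HIT; vc=[9]
#5 0x15e→b21/s1 L1-HIT; vc=[9]
#6 0x9d→b9/s1 VC-HIT; vc=[21]
#7 0xef→b14/s2 MISS; vc=[21,22]
#8 0x92→b9/s1 L1-HIT; vc=[21,22]
#9 0x162→b22/s2 VC-HIT; vc=[21,14]
#10 0x96→b9/s1 L1-HIT; vc=[21,14]
#11 0x98→b9/s1 L1-HIT; vc=[21,14]
#12 0x15d→b21/s1 VC-HIT; vc=[9,14]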